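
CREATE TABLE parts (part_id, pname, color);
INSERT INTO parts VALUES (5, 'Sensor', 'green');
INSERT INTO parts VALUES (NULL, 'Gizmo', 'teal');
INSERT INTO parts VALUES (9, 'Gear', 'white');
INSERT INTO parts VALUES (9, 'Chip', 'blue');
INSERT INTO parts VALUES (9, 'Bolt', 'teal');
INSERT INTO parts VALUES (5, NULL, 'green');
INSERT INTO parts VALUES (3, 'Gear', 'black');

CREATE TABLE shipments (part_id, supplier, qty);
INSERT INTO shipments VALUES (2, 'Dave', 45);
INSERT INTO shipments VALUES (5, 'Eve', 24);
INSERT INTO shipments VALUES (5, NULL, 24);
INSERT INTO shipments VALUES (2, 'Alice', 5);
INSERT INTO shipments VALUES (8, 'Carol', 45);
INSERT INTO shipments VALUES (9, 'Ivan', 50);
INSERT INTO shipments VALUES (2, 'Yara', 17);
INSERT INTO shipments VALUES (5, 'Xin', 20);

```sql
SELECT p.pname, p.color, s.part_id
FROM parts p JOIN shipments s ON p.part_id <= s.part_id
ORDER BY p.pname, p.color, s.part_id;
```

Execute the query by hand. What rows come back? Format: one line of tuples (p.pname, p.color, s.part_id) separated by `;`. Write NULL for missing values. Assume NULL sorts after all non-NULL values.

(Bolt, teal, 9); (Chip, blue, 9); (Gear, black, 5); (Gear, black, 5); (Gear, black, 5); (Gear, black, 8); (Gear, black, 9); (Gear, white, 9); (Sensor, green, 5); (Sensor, green, 5); (Sensor, green, 5); (Sensor, green, 8); (Sensor, green, 9); (NULL, green, 5); (NULL, green, 5); (NULL, green, 5); (NULL, green, 8); (NULL, green, 9)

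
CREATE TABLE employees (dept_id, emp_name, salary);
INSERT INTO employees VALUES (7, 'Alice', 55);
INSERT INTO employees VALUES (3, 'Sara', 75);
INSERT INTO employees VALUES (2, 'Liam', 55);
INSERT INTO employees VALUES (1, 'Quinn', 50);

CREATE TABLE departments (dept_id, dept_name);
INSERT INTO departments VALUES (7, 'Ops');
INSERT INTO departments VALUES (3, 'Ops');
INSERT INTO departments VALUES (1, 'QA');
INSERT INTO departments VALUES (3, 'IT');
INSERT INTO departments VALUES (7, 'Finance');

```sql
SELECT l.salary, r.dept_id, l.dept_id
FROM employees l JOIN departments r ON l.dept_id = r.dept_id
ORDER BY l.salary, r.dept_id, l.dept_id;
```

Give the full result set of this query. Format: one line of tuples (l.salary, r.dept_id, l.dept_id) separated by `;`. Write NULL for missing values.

INNER JOIN keeps only pairs where the ON condition holds.
Matching on l.dept_id = r.dept_id.
- l (dept_id=7) pairs with 2 row(s) of r.
- l (dept_id=3) pairs with 2 row(s) of r.
- l (dept_id=2) has no partner → excluded.
- l (dept_id=1) pairs with 1 row(s) of r.
After projecting and ordering:
l.salary | r.dept_id | l.dept_id
50 | 1 | 1
55 | 7 | 7
55 | 7 | 7
75 | 3 | 3
75 | 3 | 3

(50, 1, 1); (55, 7, 7); (55, 7, 7); (75, 3, 3); (75, 3, 3)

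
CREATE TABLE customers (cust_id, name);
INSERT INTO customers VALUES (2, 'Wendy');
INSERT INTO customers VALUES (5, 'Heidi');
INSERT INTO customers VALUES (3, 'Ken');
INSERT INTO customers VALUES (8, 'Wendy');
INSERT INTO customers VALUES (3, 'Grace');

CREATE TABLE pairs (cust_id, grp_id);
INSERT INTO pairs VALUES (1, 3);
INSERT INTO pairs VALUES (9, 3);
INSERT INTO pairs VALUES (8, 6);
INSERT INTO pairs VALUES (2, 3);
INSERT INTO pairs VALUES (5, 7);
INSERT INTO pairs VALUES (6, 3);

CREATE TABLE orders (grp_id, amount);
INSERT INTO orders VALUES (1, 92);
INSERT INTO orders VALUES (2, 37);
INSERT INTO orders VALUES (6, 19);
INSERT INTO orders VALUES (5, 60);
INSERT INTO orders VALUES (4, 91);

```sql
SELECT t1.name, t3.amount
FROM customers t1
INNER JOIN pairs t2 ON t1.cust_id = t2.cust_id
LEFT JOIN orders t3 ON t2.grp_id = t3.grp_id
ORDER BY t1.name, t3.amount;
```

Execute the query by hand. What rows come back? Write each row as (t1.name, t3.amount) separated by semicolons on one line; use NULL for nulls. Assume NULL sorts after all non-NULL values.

(Heidi, NULL); (Wendy, 19); (Wendy, NULL)

Evaluate left to right. First `customers t1 INNER JOIN pairs t2` on cust_id: 3 row(s).
Then LEFT JOIN `orders t3` on grp_id: each of those 3 rows is kept; rows whose t2.grp_id has no match in t3 get NULL for t3's columns.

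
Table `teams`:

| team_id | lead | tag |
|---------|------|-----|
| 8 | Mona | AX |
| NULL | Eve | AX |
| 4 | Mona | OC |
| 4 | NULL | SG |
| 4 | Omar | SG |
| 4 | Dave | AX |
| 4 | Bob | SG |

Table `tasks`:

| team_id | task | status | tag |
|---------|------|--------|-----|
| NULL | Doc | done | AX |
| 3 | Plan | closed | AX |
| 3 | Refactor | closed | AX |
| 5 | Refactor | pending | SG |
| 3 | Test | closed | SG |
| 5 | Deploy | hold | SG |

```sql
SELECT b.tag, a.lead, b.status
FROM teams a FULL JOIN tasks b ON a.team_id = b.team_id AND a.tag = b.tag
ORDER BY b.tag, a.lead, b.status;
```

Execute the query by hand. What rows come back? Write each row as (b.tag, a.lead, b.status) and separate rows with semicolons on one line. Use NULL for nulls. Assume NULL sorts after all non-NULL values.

(AX, NULL, closed); (AX, NULL, closed); (AX, NULL, done); (SG, NULL, closed); (SG, NULL, hold); (SG, NULL, pending); (NULL, Bob, NULL); (NULL, Dave, NULL); (NULL, Eve, NULL); (NULL, Mona, NULL); (NULL, Mona, NULL); (NULL, Omar, NULL); (NULL, NULL, NULL)

FULL OUTER JOIN keeps every row from both sides; unmatched rows get NULL for the other side's columns.
Matching on a.team_id = b.team_id AND a.tag = b.tag. A NULL in a compared column never satisfies the condition.
Matched pairs: 0; unmatched a rows kept: 7; unmatched b rows kept: 6.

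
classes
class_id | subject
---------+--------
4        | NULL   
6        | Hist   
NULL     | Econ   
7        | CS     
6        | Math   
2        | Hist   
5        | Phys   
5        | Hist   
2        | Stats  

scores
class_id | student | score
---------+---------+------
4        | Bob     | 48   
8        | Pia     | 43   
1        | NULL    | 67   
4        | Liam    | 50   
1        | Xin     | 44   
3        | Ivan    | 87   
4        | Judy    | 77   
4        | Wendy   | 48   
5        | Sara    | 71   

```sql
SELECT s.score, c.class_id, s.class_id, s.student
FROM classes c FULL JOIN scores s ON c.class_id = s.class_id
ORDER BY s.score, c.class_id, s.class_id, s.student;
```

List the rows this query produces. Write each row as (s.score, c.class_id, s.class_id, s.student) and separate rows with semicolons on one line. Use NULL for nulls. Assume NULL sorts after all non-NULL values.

(43, NULL, 8, Pia); (44, NULL, 1, Xin); (48, 4, 4, Bob); (48, 4, 4, Wendy); (50, 4, 4, Liam); (67, NULL, 1, NULL); (71, 5, 5, Sara); (71, 5, 5, Sara); (77, 4, 4, Judy); (87, NULL, 3, Ivan); (NULL, 2, NULL, NULL); (NULL, 2, NULL, NULL); (NULL, 6, NULL, NULL); (NULL, 6, NULL, NULL); (NULL, 7, NULL, NULL); (NULL, NULL, NULL, NULL)

FULL OUTER JOIN keeps every row from both sides; unmatched rows get NULL for the other side's columns.
Matching on c.class_id = s.class_id. A NULL in a compared column never satisfies the condition.
Matched pairs: 6; unmatched c rows kept: 6; unmatched s rows kept: 4.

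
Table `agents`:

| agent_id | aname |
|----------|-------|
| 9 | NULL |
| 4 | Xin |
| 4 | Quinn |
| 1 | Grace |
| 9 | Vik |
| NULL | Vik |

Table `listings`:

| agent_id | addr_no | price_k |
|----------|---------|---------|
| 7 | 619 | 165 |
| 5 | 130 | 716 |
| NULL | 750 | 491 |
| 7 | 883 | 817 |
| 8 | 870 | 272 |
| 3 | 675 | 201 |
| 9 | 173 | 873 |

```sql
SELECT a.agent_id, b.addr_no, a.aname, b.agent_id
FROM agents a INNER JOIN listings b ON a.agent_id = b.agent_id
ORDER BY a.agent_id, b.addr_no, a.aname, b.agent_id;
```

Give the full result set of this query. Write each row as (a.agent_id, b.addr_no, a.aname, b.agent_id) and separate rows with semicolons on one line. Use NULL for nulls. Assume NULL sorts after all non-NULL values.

(9, 173, Vik, 9); (9, 173, NULL, 9)

INNER JOIN keeps only pairs where the ON condition holds.
Matching on a.agent_id = b.agent_id. A NULL in a compared column never satisfies the condition.
- a[0] agent_id=9 → 1 match(es) in b → 1 row(s).
- a[1] agent_id=4 → no match; dropped.
- a[2] agent_id=4 → no match; dropped.
- a[3] agent_id=1 → no match; dropped.
- a[4] agent_id=9 → 1 match(es) in b → 1 row(s).
- a[5] agent_id=NULL → no match; dropped.
After projecting and ordering:
a.agent_id | b.addr_no | a.aname | b.agent_id
9 | 173 | Vik | 9
9 | 173 | NULL | 9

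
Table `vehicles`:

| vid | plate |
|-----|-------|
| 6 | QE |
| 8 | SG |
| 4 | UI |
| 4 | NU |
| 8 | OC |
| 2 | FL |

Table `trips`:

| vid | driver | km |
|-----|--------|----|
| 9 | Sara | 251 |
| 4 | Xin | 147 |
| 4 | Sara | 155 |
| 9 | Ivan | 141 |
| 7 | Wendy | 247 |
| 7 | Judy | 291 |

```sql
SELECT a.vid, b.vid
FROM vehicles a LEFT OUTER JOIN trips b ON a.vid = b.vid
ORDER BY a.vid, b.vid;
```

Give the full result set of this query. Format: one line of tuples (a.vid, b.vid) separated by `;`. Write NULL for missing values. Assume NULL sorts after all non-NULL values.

(2, NULL); (4, 4); (4, 4); (4, 4); (4, 4); (6, NULL); (8, NULL); (8, NULL)

LEFT JOIN keeps every row from `vehicles`; unmatched rows get NULL for `trips`'s columns.
Matching on a.vid = b.vid.
Matched pairs: 4; unmatched a rows kept: 4.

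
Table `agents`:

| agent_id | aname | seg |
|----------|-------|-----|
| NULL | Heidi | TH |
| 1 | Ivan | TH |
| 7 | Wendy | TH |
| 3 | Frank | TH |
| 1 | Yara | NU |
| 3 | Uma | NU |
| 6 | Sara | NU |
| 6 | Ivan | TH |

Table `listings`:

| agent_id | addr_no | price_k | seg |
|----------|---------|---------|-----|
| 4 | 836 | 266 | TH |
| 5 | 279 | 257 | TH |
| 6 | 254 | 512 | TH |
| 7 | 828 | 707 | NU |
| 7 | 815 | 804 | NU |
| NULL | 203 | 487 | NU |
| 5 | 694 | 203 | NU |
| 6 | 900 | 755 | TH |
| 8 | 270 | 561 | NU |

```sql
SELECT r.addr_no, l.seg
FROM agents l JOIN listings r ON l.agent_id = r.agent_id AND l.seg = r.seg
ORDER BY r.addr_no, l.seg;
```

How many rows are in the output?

2

INNER JOIN keeps only pairs where the ON condition holds.
Matching on l.agent_id = r.agent_id AND l.seg = r.seg. A NULL in a compared column never satisfies the condition.
- l[0] agent_id=NULL, seg=TH → no match; dropped.
- l[1] agent_id=1, seg=TH → no match; dropped.
- l[2] agent_id=7, seg=TH → no match; dropped.
- l[3] agent_id=3, seg=TH → no match; dropped.
- l[4] agent_id=1, seg=NU → no match; dropped.
- l[5] agent_id=3, seg=NU → no match; dropped.
- l[6] agent_id=6, seg=NU → no match; dropped.
- l[7] agent_id=6, seg=TH → 2 match(es) in r → 2 row(s).
Total: 2 rows.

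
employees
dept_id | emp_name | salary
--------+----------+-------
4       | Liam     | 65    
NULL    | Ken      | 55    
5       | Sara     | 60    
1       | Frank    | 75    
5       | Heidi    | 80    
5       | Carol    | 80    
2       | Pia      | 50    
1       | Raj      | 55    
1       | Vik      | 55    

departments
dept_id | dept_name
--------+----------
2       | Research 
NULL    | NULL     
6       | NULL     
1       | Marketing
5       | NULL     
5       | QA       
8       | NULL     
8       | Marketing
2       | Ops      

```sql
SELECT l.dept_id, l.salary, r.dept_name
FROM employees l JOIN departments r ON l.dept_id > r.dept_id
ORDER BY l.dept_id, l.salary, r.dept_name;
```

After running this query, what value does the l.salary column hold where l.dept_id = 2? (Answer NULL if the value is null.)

INNER JOIN keeps only pairs where the ON condition holds.
Matching on l.dept_id > r.dept_id. A NULL in a compared column never satisfies the condition.
- l[0] dept_id=4 → 3 match(es) in r → 3 row(s).
- l[1] dept_id=NULL → no match; dropped.
- l[2] dept_id=5 → 3 match(es) in r → 3 row(s).
- l[3] dept_id=1 → no match; dropped.
- l[4] dept_id=5 → 3 match(es) in r → 3 row(s).
- l[5] dept_id=5 → 3 match(es) in r → 3 row(s).
- l[6] dept_id=2 → 1 match(es) in r → 1 row(s).
- l[7] dept_id=1 → no match; dropped.
- l[8] dept_id=1 → no match; dropped.

50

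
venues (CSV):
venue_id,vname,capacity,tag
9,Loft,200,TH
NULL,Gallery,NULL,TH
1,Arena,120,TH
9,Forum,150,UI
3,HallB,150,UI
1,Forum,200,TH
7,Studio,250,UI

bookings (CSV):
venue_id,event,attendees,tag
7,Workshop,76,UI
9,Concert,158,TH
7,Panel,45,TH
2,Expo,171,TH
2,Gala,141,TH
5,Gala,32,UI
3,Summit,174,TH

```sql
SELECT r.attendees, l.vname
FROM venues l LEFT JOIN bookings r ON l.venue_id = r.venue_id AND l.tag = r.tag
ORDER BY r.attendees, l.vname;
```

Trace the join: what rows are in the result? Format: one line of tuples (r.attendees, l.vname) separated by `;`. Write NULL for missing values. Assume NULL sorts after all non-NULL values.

(76, Studio); (158, Loft); (NULL, Arena); (NULL, Forum); (NULL, Forum); (NULL, Gallery); (NULL, HallB)

LEFT JOIN keeps every row from `venues`; unmatched rows get NULL for `bookings`'s columns.
Matching on l.venue_id = r.venue_id AND l.tag = r.tag. A NULL in a compared column never satisfies the condition.
- l[0] venue_id=9, tag=TH → 1 match(es) in r → 1 row(s).
- l[1] venue_id=NULL, tag=TH → no match; kept with NULLs on the r side.
- l[2] venue_id=1, tag=TH → no match; kept with NULLs on the r side.
- l[3] venue_id=9, tag=UI → no match; kept with NULLs on the r side.
- l[4] venue_id=3, tag=UI → no match; kept with NULLs on the r side.
- l[5] venue_id=1, tag=TH → no match; kept with NULLs on the r side.
- l[6] venue_id=7, tag=UI → 1 match(es) in r → 1 row(s).
After projecting and ordering:
r.attendees | l.vname
76 | Studio
158 | Loft
NULL | Arena
NULL | Forum
NULL | Forum
NULL | Gallery
NULL | HallB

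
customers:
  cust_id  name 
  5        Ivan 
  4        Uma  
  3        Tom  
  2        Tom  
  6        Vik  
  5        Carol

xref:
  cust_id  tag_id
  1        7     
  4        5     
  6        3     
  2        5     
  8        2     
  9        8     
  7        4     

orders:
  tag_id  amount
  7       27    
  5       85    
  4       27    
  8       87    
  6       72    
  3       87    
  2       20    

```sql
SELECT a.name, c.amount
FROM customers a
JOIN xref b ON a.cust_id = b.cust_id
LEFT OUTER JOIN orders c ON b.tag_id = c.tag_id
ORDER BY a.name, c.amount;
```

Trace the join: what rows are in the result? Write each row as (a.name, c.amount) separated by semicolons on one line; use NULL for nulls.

(Tom, 85); (Uma, 85); (Vik, 87)

Evaluate left to right. First `customers a INNER JOIN xref b` on cust_id: 3 row(s).
Then LEFT JOIN `orders c` on tag_id: each of those 3 rows is kept; rows whose b.tag_id has no match in c get NULL for c's columns.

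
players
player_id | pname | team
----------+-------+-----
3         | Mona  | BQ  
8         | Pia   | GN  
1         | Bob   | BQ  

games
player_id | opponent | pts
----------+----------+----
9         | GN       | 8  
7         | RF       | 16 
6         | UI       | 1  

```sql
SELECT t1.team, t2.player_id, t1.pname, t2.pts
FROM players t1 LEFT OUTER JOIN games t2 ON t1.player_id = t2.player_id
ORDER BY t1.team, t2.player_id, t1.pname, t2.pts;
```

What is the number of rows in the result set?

3

LEFT JOIN keeps every row from `players`; unmatched rows get NULL for `games`'s columns.
Matching on t1.player_id = t2.player_id.
Matched pairs: 0; unmatched t1 rows kept: 3.
Total: 0 matched + 3 padded = 3 rows.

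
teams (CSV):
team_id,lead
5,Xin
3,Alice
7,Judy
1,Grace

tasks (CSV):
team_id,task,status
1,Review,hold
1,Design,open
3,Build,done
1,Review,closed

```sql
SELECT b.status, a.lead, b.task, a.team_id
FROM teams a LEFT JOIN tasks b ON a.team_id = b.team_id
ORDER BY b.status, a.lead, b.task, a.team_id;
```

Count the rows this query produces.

6

LEFT JOIN keeps every row from `teams`; unmatched rows get NULL for `tasks`'s columns.
Matching on a.team_id = b.team_id.
- a row (team_id=5): no match → kept, b columns NULL.
- a row (team_id=3): matches 1 b row(s) → 1 output row(s).
- a row (team_id=7): no match → kept, b columns NULL.
- a row (team_id=1): matches 3 b row(s) → 3 output row(s).
Total: 4 matched + 2 padded = 6 rows.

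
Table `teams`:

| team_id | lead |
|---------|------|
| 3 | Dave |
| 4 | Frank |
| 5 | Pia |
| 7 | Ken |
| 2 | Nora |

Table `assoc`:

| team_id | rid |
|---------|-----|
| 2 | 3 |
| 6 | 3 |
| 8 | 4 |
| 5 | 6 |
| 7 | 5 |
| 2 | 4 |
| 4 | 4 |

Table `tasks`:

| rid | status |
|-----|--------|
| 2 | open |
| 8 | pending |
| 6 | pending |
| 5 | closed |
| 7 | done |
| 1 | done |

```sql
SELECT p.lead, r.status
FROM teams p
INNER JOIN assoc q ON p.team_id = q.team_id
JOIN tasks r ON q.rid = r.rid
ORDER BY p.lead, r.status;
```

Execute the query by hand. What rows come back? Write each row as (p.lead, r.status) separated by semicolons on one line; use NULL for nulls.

Joins associate left-to-right: teams INNER JOIN assoc on team_id gives 5 intermediate row(s).
Then INNER JOIN `tasks r` on rid: keep only rows whose q.rid appears in r.

(Ken, closed); (Pia, pending)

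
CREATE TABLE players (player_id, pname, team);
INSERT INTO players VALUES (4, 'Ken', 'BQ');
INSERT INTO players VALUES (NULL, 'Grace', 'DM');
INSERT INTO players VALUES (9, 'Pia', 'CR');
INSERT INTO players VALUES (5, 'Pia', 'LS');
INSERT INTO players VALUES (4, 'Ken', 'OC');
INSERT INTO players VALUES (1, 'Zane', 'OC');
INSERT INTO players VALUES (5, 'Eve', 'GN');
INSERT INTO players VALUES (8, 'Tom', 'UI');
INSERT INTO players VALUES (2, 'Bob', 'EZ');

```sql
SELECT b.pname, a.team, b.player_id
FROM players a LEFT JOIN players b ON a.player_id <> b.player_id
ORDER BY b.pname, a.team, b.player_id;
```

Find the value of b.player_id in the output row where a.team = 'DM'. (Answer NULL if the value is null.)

NULL

LEFT JOIN keeps every row from `players a`; unmatched rows get NULL for `players b`'s columns.
Matching on a.player_id <> b.player_id. A NULL in a compared column never satisfies the condition.
Matched pairs: 52; unmatched a rows kept: 1.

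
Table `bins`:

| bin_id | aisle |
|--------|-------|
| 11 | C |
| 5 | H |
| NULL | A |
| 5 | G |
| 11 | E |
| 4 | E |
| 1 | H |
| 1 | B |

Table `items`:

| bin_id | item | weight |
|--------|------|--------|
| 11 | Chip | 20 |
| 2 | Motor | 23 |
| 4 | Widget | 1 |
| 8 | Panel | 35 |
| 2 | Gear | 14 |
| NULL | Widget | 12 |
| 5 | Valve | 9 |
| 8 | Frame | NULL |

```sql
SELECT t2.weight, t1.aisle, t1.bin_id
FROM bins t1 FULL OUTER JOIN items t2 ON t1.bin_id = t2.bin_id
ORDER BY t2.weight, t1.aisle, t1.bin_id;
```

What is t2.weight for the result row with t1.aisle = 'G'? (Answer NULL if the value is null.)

FULL OUTER JOIN keeps every row from both sides; unmatched rows get NULL for the other side's columns.
Matching on t1.bin_id = t2.bin_id. A NULL in a compared column never satisfies the condition.
Matched pairs: 5; unmatched t1 rows kept: 3; unmatched t2 rows kept: 5.

9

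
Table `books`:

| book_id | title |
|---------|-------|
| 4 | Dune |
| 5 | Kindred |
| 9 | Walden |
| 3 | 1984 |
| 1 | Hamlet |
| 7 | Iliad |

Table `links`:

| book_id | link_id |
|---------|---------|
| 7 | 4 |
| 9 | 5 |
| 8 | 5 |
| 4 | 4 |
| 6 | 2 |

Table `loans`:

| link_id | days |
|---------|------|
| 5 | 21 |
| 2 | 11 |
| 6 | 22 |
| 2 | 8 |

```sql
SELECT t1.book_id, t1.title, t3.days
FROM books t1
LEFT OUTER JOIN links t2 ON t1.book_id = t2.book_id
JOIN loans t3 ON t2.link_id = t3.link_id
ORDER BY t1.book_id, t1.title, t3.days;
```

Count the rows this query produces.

Step 1 — t1 LEFT JOIN t2 on book_id → 6 row(s).
Then INNER JOIN `loans t3` on link_id: keep only rows whose t2.link_id appears in t3.
Result: 1 row(s).

1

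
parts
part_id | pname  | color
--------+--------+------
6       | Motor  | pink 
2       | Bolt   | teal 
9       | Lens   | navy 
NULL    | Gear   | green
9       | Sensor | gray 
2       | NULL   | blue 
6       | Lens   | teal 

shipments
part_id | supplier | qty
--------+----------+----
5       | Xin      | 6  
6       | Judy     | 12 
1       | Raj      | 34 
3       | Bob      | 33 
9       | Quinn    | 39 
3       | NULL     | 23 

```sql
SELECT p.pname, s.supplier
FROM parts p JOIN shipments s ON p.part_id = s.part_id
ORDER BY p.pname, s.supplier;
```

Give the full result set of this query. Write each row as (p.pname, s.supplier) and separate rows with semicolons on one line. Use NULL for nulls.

(Lens, Judy); (Lens, Quinn); (Motor, Judy); (Sensor, Quinn)

INNER JOIN keeps only pairs where the ON condition holds.
Matching on p.part_id = s.part_id. A NULL in a compared column never satisfies the condition.
- p[0] part_id=6 → 1 match(es) in s → 1 row(s).
- p[1] part_id=2 → no match; dropped.
- p[2] part_id=9 → 1 match(es) in s → 1 row(s).
- p[3] part_id=NULL → no match; dropped.
- p[4] part_id=9 → 1 match(es) in s → 1 row(s).
- p[5] part_id=2 → no match; dropped.
- p[6] part_id=6 → 1 match(es) in s → 1 row(s).
After projecting and ordering:
p.pname | s.supplier
Lens | Judy
Lens | Quinn
Motor | Judy
Sensor | Quinn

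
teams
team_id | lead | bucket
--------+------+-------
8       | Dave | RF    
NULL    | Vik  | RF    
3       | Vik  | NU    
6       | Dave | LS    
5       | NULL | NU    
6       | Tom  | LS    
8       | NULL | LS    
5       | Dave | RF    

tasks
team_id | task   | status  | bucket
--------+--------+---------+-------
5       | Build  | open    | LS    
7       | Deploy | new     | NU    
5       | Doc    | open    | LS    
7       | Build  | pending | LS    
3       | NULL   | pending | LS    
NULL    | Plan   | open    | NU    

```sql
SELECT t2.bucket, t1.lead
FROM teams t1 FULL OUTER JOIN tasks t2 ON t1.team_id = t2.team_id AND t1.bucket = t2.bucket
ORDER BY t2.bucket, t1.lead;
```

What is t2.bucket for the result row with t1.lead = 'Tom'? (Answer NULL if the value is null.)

NULL

FULL OUTER JOIN keeps every row from both sides; unmatched rows get NULL for the other side's columns.
Matching on t1.team_id = t2.team_id AND t1.bucket = t2.bucket. A NULL in a compared column never satisfies the condition.
- t1 (team_id=8, bucket=RF) has no partner → padded with NULL.
- t1 (team_id=NULL, bucket=RF) has no partner → padded with NULL.
- t1 (team_id=3, bucket=NU) has no partner → padded with NULL.
- t1 (team_id=6, bucket=LS) has no partner → padded with NULL.
- t1 (team_id=5, bucket=NU) has no partner → padded with NULL.
- t1 (team_id=6, bucket=LS) has no partner → padded with NULL.
- t1 (team_id=8, bucket=LS) has no partner → padded with NULL.
- t1 (team_id=5, bucket=RF) has no partner → padded with NULL.
- plus 6 unmatched t2 row(s), each kept with NULL t1 columns.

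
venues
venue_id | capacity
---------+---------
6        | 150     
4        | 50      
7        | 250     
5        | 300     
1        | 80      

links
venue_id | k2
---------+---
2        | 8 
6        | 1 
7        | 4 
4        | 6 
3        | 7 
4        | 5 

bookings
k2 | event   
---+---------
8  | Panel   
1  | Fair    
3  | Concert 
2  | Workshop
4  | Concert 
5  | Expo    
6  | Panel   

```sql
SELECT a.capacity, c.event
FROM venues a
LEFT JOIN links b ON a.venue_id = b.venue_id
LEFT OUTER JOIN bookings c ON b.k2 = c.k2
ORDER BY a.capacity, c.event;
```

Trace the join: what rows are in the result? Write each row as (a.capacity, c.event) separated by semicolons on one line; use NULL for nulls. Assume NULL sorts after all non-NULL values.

Step 1 — a LEFT JOIN b on venue_id → 6 row(s).
Then LEFT JOIN `bookings c` on k2: each of those 6 rows is kept; rows whose b.k2 has no match in c get NULL for c's columns.

(50, Expo); (50, Panel); (80, NULL); (150, Fair); (250, Concert); (300, NULL)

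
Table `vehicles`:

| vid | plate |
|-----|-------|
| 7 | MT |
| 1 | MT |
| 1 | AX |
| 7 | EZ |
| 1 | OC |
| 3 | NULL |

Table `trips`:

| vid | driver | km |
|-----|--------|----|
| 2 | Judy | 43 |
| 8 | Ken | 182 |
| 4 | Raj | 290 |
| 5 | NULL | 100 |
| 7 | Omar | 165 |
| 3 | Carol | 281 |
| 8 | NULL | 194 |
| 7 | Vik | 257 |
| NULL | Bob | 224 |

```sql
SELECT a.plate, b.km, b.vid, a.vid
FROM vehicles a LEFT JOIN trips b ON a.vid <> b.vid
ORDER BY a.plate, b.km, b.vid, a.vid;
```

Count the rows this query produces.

LEFT JOIN keeps every row from `vehicles`; unmatched rows get NULL for `trips`'s columns.
Matching on a.vid <> b.vid. A NULL in a compared column never satisfies the condition.
- a (vid=7) pairs with 6 row(s) of b.
- a (vid=1) pairs with 8 row(s) of b.
- a (vid=1) pairs with 8 row(s) of b.
- a (vid=7) pairs with 6 row(s) of b.
- a (vid=1) pairs with 8 row(s) of b.
- a (vid=3) pairs with 7 row(s) of b.
Total: 43 rows.

43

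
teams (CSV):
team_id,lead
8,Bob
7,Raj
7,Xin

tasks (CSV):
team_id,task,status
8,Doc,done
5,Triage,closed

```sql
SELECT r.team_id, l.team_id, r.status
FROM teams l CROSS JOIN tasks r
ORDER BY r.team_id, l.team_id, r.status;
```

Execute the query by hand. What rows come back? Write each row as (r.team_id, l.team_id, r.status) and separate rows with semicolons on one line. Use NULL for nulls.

(5, 7, closed); (5, 7, closed); (5, 8, closed); (8, 7, done); (8, 7, done); (8, 8, done)

CROSS JOIN pairs every row of `teams` with every row of `tasks`: 3 × 2 = 6 rows.
After projecting and ordering:
r.team_id | l.team_id | r.status
5 | 7 | closed
5 | 7 | closed
5 | 8 | closed
8 | 7 | done
8 | 7 | done
8 | 8 | done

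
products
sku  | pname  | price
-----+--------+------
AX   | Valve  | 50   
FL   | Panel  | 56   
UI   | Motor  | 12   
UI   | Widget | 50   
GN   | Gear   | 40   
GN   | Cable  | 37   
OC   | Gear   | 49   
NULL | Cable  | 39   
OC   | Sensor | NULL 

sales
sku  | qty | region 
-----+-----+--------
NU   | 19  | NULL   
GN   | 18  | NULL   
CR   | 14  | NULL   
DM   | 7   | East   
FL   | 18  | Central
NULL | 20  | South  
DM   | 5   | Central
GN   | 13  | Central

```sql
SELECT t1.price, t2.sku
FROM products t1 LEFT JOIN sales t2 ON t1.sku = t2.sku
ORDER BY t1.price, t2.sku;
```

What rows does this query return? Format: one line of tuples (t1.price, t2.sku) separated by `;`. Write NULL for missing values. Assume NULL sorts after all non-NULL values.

(12, NULL); (37, GN); (37, GN); (39, NULL); (40, GN); (40, GN); (49, NULL); (50, NULL); (50, NULL); (56, FL); (NULL, NULL)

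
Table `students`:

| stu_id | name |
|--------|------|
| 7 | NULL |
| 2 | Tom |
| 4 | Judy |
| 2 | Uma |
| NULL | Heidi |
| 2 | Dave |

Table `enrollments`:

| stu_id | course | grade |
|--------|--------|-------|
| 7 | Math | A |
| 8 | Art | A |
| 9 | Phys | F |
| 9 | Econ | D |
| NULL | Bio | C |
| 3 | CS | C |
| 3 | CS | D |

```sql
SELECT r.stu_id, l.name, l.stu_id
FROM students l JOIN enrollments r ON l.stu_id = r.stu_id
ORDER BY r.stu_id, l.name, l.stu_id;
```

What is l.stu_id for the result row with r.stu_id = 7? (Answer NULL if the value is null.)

INNER JOIN keeps only pairs where the ON condition holds.
Matching on l.stu_id = r.stu_id. A NULL in a compared column never satisfies the condition.
Matched pairs: 1.

7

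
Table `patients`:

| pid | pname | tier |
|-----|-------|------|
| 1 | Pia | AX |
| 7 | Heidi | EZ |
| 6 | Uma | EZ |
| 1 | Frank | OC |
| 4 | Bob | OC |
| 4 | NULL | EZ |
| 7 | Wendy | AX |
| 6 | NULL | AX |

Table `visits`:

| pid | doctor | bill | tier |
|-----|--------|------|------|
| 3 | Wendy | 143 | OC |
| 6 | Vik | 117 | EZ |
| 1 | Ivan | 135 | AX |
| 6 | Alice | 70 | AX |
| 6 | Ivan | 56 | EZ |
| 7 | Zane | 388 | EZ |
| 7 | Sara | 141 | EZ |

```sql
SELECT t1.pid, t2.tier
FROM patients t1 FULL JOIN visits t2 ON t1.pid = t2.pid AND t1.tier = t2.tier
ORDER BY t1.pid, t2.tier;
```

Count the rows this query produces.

FULL OUTER JOIN keeps every row from both sides; unmatched rows get NULL for the other side's columns.
Matching on t1.pid = t2.pid AND t1.tier = t2.tier.
Matched pairs: 6; unmatched t1 rows kept: 4; unmatched t2 rows kept: 1.
Total: 6 matched + 5 padded = 11 rows.

11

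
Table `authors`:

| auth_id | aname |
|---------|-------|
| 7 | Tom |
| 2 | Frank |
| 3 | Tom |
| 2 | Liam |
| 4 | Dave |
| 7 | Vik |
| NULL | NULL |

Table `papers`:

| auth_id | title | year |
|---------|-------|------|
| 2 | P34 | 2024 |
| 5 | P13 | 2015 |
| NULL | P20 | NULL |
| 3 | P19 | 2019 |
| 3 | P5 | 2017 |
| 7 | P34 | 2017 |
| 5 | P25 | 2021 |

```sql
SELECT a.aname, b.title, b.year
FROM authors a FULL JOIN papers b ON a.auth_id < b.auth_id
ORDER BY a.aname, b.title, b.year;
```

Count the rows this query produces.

21

FULL OUTER JOIN keeps every row from both sides; unmatched rows get NULL for the other side's columns.
Matching on a.auth_id < b.auth_id. A NULL in a compared column never satisfies the condition.
- a row (auth_id=7): no match → kept, b columns NULL.
- a row (auth_id=2): matches 5 b row(s) → 5 output row(s).
- a row (auth_id=3): matches 3 b row(s) → 3 output row(s).
- a row (auth_id=2): matches 5 b row(s) → 5 output row(s).
- a row (auth_id=4): matches 3 b row(s) → 3 output row(s).
- a row (auth_id=7): no match → kept, b columns NULL.
- a row (auth_id=NULL): no match → kept, b columns NULL.
- plus 2 unmatched b row(s), each kept with NULL a columns.
Total: 16 matched + 5 padded = 21 rows.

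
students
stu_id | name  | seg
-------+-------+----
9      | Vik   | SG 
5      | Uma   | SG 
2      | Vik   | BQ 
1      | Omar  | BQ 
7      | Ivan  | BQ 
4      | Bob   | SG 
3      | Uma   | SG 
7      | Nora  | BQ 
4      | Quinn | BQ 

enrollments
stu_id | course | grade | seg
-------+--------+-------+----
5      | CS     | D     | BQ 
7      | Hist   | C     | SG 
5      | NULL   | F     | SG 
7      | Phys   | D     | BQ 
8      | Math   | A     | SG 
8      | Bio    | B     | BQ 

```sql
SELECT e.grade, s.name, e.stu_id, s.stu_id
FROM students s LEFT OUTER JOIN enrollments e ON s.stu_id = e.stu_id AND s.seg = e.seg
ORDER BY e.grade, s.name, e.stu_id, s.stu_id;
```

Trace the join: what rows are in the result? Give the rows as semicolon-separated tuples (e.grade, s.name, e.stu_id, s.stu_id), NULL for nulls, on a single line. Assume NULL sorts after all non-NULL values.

(D, Ivan, 7, 7); (D, Nora, 7, 7); (F, Uma, 5, 5); (NULL, Bob, NULL, 4); (NULL, Omar, NULL, 1); (NULL, Quinn, NULL, 4); (NULL, Uma, NULL, 3); (NULL, Vik, NULL, 2); (NULL, Vik, NULL, 9)

LEFT JOIN keeps every row from `students`; unmatched rows get NULL for `enrollments`'s columns.
Matching on s.stu_id = e.stu_id AND s.seg = e.seg.
Matched pairs: 3; unmatched s rows kept: 6.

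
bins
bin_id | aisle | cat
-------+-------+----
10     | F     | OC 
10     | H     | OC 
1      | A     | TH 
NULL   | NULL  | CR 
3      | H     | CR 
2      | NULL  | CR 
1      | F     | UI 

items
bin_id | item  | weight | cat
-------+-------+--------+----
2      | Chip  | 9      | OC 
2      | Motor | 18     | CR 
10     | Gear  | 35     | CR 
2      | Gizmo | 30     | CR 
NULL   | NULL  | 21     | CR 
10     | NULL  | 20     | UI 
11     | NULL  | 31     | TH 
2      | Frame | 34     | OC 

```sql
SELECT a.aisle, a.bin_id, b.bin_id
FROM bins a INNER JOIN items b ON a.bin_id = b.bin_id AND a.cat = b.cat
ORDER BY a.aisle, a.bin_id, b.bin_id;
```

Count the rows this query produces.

2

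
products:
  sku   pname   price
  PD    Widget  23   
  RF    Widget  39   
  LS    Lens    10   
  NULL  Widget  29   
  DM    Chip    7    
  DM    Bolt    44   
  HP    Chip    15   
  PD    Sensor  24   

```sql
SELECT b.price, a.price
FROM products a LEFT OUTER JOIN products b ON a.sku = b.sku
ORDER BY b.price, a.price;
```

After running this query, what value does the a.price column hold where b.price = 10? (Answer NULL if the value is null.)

10

LEFT JOIN keeps every row from `products a`; unmatched rows get NULL for `products b`'s columns.
Matching on a.sku = b.sku. A NULL in a compared column never satisfies the condition.
Matched pairs: 11; unmatched a rows kept: 1.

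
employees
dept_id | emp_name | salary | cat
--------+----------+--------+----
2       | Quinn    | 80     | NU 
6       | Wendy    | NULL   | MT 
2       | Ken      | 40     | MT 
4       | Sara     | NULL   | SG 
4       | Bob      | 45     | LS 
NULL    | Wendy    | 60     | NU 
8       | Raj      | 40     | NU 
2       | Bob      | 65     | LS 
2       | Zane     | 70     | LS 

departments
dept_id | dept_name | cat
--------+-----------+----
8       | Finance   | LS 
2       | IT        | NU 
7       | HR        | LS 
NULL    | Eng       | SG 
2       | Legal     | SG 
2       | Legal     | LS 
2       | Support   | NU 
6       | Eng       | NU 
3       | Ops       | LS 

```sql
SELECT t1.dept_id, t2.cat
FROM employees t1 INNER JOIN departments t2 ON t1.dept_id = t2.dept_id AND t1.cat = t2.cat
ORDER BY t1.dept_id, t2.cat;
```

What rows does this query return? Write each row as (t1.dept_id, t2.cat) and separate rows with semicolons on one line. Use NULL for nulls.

(2, LS); (2, LS); (2, NU); (2, NU)

INNER JOIN keeps only pairs where the ON condition holds.
Matching on t1.dept_id = t2.dept_id AND t1.cat = t2.cat. A NULL in a compared column never satisfies the condition.
- t1 row (dept_id=2, cat=NU): matches 2 t2 row(s) → 2 output row(s).
- t1 row (dept_id=6, cat=MT): no match → dropped.
- t1 row (dept_id=2, cat=MT): no match → dropped.
- t1 row (dept_id=4, cat=SG): no match → dropped.
- t1 row (dept_id=4, cat=LS): no match → dropped.
- t1 row (dept_id=NULL, cat=NU): no match → dropped.
- t1 row (dept_id=8, cat=NU): no match → dropped.
- t1 row (dept_id=2, cat=LS): matches 1 t2 row(s) → 1 output row(s).
- t1 row (dept_id=2, cat=LS): matches 1 t2 row(s) → 1 output row(s).
After projecting and ordering:
t1.dept_id | t2.cat
2 | LS
2 | LS
2 | NU
2 | NU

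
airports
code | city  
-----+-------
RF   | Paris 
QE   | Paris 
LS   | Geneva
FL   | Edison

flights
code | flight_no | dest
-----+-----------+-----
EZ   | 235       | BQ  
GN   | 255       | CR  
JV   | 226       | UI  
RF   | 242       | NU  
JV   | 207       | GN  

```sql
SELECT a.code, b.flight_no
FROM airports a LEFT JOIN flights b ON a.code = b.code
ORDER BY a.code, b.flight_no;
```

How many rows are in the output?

4

LEFT JOIN keeps every row from `airports`; unmatched rows get NULL for `flights`'s columns.
Matching on a.code = b.code.
- a (code=RF) pairs with 1 row(s) of b.
- a (code=QE) has no partner → padded with NULL.
- a (code=LS) has no partner → padded with NULL.
- a (code=FL) has no partner → padded with NULL.
Total: 1 matched + 3 padded = 4 rows.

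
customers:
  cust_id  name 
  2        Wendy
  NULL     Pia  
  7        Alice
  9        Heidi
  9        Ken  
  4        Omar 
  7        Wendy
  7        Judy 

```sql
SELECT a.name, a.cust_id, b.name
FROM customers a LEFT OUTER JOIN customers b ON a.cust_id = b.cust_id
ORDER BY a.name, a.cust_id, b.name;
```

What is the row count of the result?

LEFT JOIN keeps every row from `customers a`; unmatched rows get NULL for `customers b`'s columns.
Matching on a.cust_id = b.cust_id. A NULL in a compared column never satisfies the condition.
- a[0] cust_id=2 → 1 match(es) in b → 1 row(s).
- a[1] cust_id=NULL → no match; kept with NULLs on the b side.
- a[2] cust_id=7 → 3 match(es) in b → 3 row(s).
- a[3] cust_id=9 → 2 match(es) in b → 2 row(s).
- a[4] cust_id=9 → 2 match(es) in b → 2 row(s).
- a[5] cust_id=4 → 1 match(es) in b → 1 row(s).
- a[6] cust_id=7 → 3 match(es) in b → 3 row(s).
- a[7] cust_id=7 → 3 match(es) in b → 3 row(s).
Total: 15 matched + 1 padded = 16 rows.

16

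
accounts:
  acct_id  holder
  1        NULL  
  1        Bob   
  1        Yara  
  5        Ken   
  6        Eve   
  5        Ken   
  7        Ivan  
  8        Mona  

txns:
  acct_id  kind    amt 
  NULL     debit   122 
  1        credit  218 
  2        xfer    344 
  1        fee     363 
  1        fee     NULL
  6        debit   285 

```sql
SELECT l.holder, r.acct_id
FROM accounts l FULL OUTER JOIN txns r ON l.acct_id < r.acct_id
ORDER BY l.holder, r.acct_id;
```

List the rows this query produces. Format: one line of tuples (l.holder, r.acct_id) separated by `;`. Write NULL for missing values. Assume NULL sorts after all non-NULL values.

(Bob, 2); (Bob, 6); (Eve, NULL); (Ivan, NULL); (Ken, 6); (Ken, 6); (Mona, NULL); (Yara, 2); (Yara, 6); (NULL, 1); (NULL, 1); (NULL, 1); (NULL, 2); (NULL, 6); (NULL, NULL)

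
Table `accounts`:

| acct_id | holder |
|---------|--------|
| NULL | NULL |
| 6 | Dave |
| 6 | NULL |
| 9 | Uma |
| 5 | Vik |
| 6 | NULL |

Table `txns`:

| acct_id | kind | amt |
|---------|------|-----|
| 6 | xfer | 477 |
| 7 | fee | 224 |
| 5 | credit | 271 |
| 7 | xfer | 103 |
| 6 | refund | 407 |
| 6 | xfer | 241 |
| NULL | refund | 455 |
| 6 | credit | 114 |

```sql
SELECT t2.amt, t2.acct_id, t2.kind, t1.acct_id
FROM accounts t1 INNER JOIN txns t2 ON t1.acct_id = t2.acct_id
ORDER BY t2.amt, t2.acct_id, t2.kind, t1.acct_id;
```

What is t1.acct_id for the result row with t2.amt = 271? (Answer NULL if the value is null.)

5

INNER JOIN keeps only pairs where the ON condition holds.
Matching on t1.acct_id = t2.acct_id. A NULL in a compared column never satisfies the condition.
Matched pairs: 13.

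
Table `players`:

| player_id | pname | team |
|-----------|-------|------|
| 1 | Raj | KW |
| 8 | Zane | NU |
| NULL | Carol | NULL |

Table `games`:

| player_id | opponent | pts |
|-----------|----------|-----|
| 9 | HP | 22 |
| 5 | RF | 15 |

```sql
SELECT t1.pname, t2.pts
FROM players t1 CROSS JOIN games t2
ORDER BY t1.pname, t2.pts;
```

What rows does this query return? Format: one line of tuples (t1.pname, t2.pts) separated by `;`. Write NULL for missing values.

(Carol, 15); (Carol, 22); (Raj, 15); (Raj, 22); (Zane, 15); (Zane, 22)

CROSS JOIN pairs every row of `players` with every row of `games`: 3 × 2 = 6 rows.
After projecting and ordering:
t1.pname | t2.pts
Carol | 15
Carol | 22
Raj | 15
Raj | 22
Zane | 15
Zane | 22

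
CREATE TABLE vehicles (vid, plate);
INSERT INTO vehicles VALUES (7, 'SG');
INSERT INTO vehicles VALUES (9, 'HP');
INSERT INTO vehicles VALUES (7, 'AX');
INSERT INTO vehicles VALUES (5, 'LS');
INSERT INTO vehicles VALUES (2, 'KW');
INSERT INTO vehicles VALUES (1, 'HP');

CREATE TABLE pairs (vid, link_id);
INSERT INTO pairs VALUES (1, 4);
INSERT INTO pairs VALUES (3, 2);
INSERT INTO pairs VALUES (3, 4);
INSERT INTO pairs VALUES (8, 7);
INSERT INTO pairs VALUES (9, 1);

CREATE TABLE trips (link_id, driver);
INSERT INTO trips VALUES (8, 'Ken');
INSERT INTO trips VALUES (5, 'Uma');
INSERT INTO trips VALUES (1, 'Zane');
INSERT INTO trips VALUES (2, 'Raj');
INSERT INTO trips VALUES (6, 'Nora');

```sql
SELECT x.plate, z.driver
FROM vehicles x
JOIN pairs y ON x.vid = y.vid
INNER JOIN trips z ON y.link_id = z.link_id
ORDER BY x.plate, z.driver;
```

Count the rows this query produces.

1

Evaluate left to right. First `vehicles x INNER JOIN pairs y` on vid: 2 row(s).
Then INNER JOIN `trips z` on link_id: keep only rows whose y.link_id appears in z.
Result: 1 row(s).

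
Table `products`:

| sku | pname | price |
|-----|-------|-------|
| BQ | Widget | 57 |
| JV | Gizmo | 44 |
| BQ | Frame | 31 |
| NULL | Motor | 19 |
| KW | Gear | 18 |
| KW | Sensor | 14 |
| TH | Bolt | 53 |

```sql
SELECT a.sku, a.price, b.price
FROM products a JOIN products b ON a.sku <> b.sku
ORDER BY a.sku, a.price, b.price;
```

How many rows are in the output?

INNER JOIN keeps only pairs where the ON condition holds.
Matching on a.sku <> b.sku. A NULL in a compared column never satisfies the condition.
- a (sku=BQ) pairs with 4 row(s) of b.
- a (sku=JV) pairs with 5 row(s) of b.
- a (sku=BQ) pairs with 4 row(s) of b.
- a (sku=NULL) has no partner → excluded.
- a (sku=KW) pairs with 4 row(s) of b.
- a (sku=KW) pairs with 4 row(s) of b.
- a (sku=TH) pairs with 5 row(s) of b.
Total: 26 rows.

26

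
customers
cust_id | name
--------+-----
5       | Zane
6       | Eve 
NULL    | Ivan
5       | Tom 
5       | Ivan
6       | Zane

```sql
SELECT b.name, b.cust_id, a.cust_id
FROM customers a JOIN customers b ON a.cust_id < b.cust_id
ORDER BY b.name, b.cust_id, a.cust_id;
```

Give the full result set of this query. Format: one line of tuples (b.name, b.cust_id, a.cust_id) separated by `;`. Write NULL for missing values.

INNER JOIN keeps only pairs where the ON condition holds.
Matching on a.cust_id < b.cust_id. A NULL in a compared column never satisfies the condition.
- a[0] cust_id=5 → 2 match(es) in b → 2 row(s).
- a[1] cust_id=6 → no match; dropped.
- a[2] cust_id=NULL → no match; dropped.
- a[3] cust_id=5 → 2 match(es) in b → 2 row(s).
- a[4] cust_id=5 → 2 match(es) in b → 2 row(s).
- a[5] cust_id=6 → no match; dropped.
After projecting and ordering:
b.name | b.cust_id | a.cust_id
Eve | 6 | 5
Eve | 6 | 5
Eve | 6 | 5
Zane | 6 | 5
Zane | 6 | 5
Zane | 6 | 5

(Eve, 6, 5); (Eve, 6, 5); (Eve, 6, 5); (Zane, 6, 5); (Zane, 6, 5); (Zane, 6, 5)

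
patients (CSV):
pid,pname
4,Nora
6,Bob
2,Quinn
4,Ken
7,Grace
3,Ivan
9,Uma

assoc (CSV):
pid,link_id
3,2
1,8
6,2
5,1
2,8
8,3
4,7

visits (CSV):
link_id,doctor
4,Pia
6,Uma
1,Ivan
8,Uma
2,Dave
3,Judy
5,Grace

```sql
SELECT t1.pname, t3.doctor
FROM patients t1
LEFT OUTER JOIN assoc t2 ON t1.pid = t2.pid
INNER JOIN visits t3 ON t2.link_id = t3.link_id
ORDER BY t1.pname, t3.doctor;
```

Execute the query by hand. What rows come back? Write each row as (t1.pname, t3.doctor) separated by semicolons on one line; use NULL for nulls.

Evaluate left to right. First `patients t1 LEFT JOIN assoc t2` on pid: 7 row(s).
Then INNER JOIN `visits t3` on link_id: keep only rows whose t2.link_id appears in t3.

(Bob, Dave); (Ivan, Dave); (Quinn, Uma)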